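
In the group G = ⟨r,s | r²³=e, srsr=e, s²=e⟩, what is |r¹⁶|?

Compute successive powers until reaching e:
  (r¹⁶)¹ = r¹⁶, (r¹⁶)² = r⁹, (r¹⁶)³ = r², (r¹⁶)⁴ = r¹⁸, (r¹⁶)⁵ = r¹¹, (r¹⁶)⁶ = r⁴, (r¹⁶)⁷ = r²⁰, (r¹⁶)⁸ = r¹³, (r¹⁶)⁹ = r⁶, (r¹⁶)¹⁰ = r²², (r¹⁶)¹¹ = r¹⁵, (r¹⁶)¹² = r⁸, (r¹⁶)¹³ = r, (r¹⁶)¹⁴ = r¹⁷, (r¹⁶)¹⁵ = r¹⁰, (r¹⁶)¹⁶ = r³, (r¹⁶)¹⁷ = r¹⁹, (r¹⁶)¹⁸ = r¹², (r¹⁶)¹⁹ = r⁵, (r¹⁶)²⁰ = r²¹, (r¹⁶)²¹ = r¹⁴, (r¹⁶)²² = r⁷, (r¹⁶)²³ = e.
The smallest positive k with (r¹⁶)ᵏ = e is 23.

Answer: 23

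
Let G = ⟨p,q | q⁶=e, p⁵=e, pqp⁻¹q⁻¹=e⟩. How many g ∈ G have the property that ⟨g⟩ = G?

G is cyclic of order 30. An element generates G iff its order is 30, and a cyclic group of order 30 has exactly φ(30) = 8 such elements.

Answer: 8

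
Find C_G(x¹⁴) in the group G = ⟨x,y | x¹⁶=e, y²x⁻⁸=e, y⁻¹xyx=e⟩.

⟨x¹⁴⟩ ⊆ C_G(x¹⁴) since powers of x¹⁴ commute with x¹⁴; so |C_G(x¹⁴)| ≥ |⟨x¹⁴⟩| = 8.
By orbit–stabilizer, |C_G(x¹⁴)| = |G| / |conj. class of x¹⁴| = 32 / 2 = 16.
The 16 elements commuting with x¹⁴ are {e, x, x², x³, x⁴, x⁵, x⁶, x⁷, x⁸, x⁹, x¹⁰, x¹¹, x¹², x¹³, x¹⁴, x¹⁵}.

Answer: {e, x, x², x³, x⁴, x⁵, x⁶, x⁷, x⁸, x⁹, x¹⁰, x¹¹, x¹², x¹³, x¹⁴, x¹⁵}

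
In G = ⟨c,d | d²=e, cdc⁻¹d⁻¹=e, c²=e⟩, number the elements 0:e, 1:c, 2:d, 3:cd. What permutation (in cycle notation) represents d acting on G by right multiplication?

(0 2)(1 3)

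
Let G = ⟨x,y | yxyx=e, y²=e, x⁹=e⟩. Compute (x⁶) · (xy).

Compute (x⁶) · (xy) by multiplying left to right and reducing via the relations at each step:
  (x⁶) · x = x⁷
  (x⁷) · y = x⁷y

Answer: x⁷y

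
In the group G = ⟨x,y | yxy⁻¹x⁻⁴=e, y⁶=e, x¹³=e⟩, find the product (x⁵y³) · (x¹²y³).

Compute (x⁵y³) · (x¹²y³) by multiplying left to right and reducing via the relations at each step:
  (x⁵y³) · x¹² = x⁶y³
  (x⁶y³) · y³ = x⁶

Answer: x⁶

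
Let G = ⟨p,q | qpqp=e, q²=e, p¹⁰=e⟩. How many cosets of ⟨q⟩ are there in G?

First find ord(q) by computing successive powers:
  q¹ = q, q² = e.
So |⟨q⟩| = ord(q) = 2. With |G| = 20, by Lagrange [G : ⟨q⟩] = 20/2 = 10.

Answer: 10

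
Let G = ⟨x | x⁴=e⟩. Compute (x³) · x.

Compute (x³) · x by multiplying left to right and reducing via the relations at each step:
  (x³) · x = e

Answer: e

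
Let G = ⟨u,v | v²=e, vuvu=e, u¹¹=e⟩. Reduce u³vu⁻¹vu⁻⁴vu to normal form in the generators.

Multiply left to right, reducing at each step:
  (u³) · v = u³v
  (u³v) · u⁻¹ = u⁴v
  (u⁴v) · v = u⁴
  (u⁴) · u⁻⁴ = e
  e · v = v
  v · u = u¹⁰v

Answer: u¹⁰v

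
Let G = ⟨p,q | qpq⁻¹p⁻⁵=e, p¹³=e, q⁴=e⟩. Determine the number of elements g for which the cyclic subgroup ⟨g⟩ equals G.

⟨g⟩ = G would require ord(g) = |G| = 52, but the maximum element order in G is 13 < 52. So G is not cyclic and no single element generates it: the count is 0.

Answer: 0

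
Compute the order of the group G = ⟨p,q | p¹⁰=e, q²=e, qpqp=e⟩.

Enumerate words in the generators, reducing via the relations: the distinct elements are
  {e, p, q, pq, p², p³, p⁴, p⁵, p⁶, p⁷, p⁸, p⁹, p²q, p³q, p⁴q, p⁵q, p⁶q, p⁷q, p⁸q, p⁹q}.
No further products give new elements, so |G| = 20.

Answer: 20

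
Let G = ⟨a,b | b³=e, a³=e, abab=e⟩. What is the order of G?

Enumerate words in the generators, reducing via the relations: the distinct elements are
  {a, b, e, ab, a², b², ab², a²b, ba², b²a, ab²a, a²b²}.
No further products give new elements, so |G| = 12.

Answer: 12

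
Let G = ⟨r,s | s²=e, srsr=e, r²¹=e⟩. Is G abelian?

r·s = rs but s·r = r²⁰s, so r·s ≠ s·r and G is not abelian.

Answer: No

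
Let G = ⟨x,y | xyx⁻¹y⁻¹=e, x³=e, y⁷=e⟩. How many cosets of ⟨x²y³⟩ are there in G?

First find ord(x²y³) by computing successive powers:
  (x²y³)¹ = x²y³, (x²y³)² = xy⁶, (x²y³)³ = y², (x²y³)⁴ = x²y⁵, (x²y³)⁵ = xy, (x²y³)⁶ = y⁴, (x²y³)⁷ = x², (x²y³)⁸ = xy³, (x²y³)⁹ = y⁶, (x²y³)¹⁰ = x²y², (x²y³)¹¹ = xy⁵, (x²y³)¹² = y, (x²y³)¹³ = x²y⁴, (x²y³)¹⁴ = x, (x²y³)¹⁵ = y³, (x²y³)¹⁶ = x²y⁶, (x²y³)¹⁷ = xy², (x²y³)¹⁸ = y⁵, (x²y³)¹⁹ = x²y, (x²y³)²⁰ = xy⁴, (x²y³)²¹ = e.
So |⟨x²y³⟩| = ord(x²y³) = 21. With |G| = 21, by Lagrange [G : ⟨x²y³⟩] = 21/21 = 1.

Answer: 1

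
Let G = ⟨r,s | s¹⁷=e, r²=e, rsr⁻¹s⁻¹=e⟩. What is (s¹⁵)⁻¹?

The order of (s¹⁵) is 17 (smallest k with (s¹⁵)ᵏ = e), so (s¹⁵)⁻¹ = (s¹⁵)¹⁶ = s².
Check: (s¹⁵) · (s²) → (s¹⁵) · s² = e, giving e as required.

Answer: s²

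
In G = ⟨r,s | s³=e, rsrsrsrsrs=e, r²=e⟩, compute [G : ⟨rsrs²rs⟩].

First find ord(rsrs²rs) by computing successive powers:
  (rsrs²rs)¹ = rsrs²rs, (rsrs²rs)² = s²rsrs²r, (rsrs²rs)³ = e.
So |⟨rsrs²rs⟩| = ord(rsrs²rs) = 3. With |G| = 60, by Lagrange [G : ⟨rsrs²rs⟩] = 60/3 = 20.

Answer: 20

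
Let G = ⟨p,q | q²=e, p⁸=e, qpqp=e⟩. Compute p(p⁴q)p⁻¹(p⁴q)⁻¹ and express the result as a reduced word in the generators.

[p, (p⁴q)] = p·(p⁴q)·p⁻¹·(p⁴q)⁻¹.
  p · (p⁴q) = p⁵q
  (p⁵q) · (p⁷) = p⁶q
  (p⁶q) · (p⁴q) = p²

Answer: p²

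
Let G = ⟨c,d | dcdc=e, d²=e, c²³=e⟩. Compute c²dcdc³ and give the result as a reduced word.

Multiply left to right, reducing at each step:
  (c²) · d = c²d
  (c²d) · c = cd
  (cd) · d = c
  c · c³ = c⁴

Answer: c⁴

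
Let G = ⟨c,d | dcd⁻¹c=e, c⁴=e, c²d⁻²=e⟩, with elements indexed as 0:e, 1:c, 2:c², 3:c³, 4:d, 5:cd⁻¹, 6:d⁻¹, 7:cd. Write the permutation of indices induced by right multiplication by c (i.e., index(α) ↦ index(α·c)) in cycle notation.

(0 1 2 3)(4 5 6 7)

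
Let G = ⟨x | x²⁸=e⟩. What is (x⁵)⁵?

Compute successive powers of (x⁵), reducing at each step:
  (x⁵)²: (x⁵) · x⁵ = x¹⁰
  (x⁵)³: (x¹⁰) · x⁵ = x¹⁵
  (x⁵)⁴: (x¹⁵) · x⁵ = x²⁰
  (x⁵)⁵: (x²⁰) · x⁵ = x²⁵

Answer: x²⁵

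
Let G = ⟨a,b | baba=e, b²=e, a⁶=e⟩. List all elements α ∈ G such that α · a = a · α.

⟨a⟩ ⊆ C_G(a) since powers of a commute with a; so |C_G(a)| ≥ |⟨a⟩| = 6.
By orbit–stabilizer, |C_G(a)| = |G| / |conj. class of a| = 12 / 2 = 6.
The 6 elements commuting with a are {e, a, a², a³, a⁴, a⁵}.

Answer: {e, a, a², a³, a⁴, a⁵}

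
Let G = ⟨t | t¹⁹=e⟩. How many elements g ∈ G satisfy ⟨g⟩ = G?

G is cyclic of order 19. An element generates G iff its order is 19, and a cyclic group of order 19 has exactly φ(19) = 18 such elements.

Answer: 18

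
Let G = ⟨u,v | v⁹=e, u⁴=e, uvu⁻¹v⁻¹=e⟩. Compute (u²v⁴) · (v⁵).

Compute (u²v⁴) · (v⁵) by multiplying left to right and reducing via the relations at each step:
  (u²v⁴) · v⁵ = u²

Answer: u²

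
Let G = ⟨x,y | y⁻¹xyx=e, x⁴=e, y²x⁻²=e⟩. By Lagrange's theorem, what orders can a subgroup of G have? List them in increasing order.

|G| = 8 = 2³. By Lagrange's theorem the order of any subgroup divides 8; the divisors of 8 are 1, 2, 4, 8.

Answer: 1, 2, 4, 8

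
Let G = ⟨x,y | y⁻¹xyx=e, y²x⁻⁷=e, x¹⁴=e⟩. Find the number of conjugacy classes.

The conjugacy classes (representative and size) are:
  [e] (size 1), [x¹³] (size 2), [x¹²] (size 2), [x¹¹] (size 2), [x⁴] (size 2), [x⁵] (size 2), [x⁸] (size 2), [x⁷] (size 1), [x⁵y⁻¹] (size 7), [x⁵y] (size 7).
Class equation: 1 + 2 + 2 + 2 + 2 + 2 + 2 + 1 + 7 + 7 = 28 = |G|. So G has 10 conjugacy classes.

Answer: 10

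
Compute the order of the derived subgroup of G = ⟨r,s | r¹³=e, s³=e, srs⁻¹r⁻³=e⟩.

G' = [G, G] is generated by all commutators. The generator-pair commutators are: [r, s] = r¹¹.
The subgroup they normally generate is {e, r, r², r³, r⁴, r⁵, r⁶, r⁷, r⁸, r⁹, r¹⁰, r¹¹, r¹²}, of order 13.
Check: |G/G'| = 39/13 = 3 is the order of the abelianisation.

Answer: 13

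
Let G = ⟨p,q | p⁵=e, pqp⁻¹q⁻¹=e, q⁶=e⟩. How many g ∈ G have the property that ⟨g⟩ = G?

G is cyclic of order 30. An element generates G iff its order is 30, and a cyclic group of order 30 has exactly φ(30) = 8 such elements.

Answer: 8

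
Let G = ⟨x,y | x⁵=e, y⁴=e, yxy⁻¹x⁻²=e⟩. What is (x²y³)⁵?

Compute successive powers of (x²y³), reducing at each step:
  (x²y³)²: (x²y³) · x² = x³y³;   (x³y³) · y³ = x³y²
  (x²y³)³: (x³y²) · x² = xy²;   (xy²) · y³ = xy
  (x²y³)⁴: (xy) · x² = y;   y · y³ = e
  (x²y³)⁵: e · x² = x²;   (x²) · y³ = x²y³

Answer: x²y³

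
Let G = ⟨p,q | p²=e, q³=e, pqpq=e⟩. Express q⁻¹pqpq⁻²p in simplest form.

Multiply left to right, reducing at each step:
  (q²) · p = pq
  (pq) · q = pq²
  (pq²) · p = q
  q · q⁻² = q²
  (q²) · p = pq

Answer: pq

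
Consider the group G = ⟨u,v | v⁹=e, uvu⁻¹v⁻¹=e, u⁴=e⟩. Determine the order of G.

Enumerate words in the generators, reducing via the relations: the distinct elements are
  {e, u, v, uv, u², u³, v², v³, v⁴, v⁵, v⁶, v⁷, v⁸, uv², uv³, uv⁴, uv⁵, uv⁶, uv⁷, uv⁸, u²v, u³v, u²v², u²v³, u²v⁴, u²v⁵, u²v⁶, u²v⁷, u²v⁸, u³v², u³v³, u³v⁴, u³v⁵, u³v⁶, u³v⁷, u³v⁸}.
No further products give new elements, so |G| = 36.

Answer: 36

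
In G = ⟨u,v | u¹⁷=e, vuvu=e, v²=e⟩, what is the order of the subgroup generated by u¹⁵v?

|⟨u¹⁵v⟩| equals the order of u¹⁵v. Compute successive powers until reaching e:
  (u¹⁵v)¹ = u¹⁵v, (u¹⁵v)² = e.
The smallest positive k with (u¹⁵v)ᵏ = e is 2, so |⟨u¹⁵v⟩| = 2.

Answer: 2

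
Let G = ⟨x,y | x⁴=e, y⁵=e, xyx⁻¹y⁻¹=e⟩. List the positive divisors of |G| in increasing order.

|G| = 20 = 2² · 5. By Lagrange's theorem the order of any subgroup divides 20; the divisors of 20 are 1, 2, 4, 5, 10, 20.

Answer: 1, 2, 4, 5, 10, 20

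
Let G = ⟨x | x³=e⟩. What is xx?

Compute x · x by multiplying left to right and reducing via the relations at each step:
  x · x = x²

Answer: x²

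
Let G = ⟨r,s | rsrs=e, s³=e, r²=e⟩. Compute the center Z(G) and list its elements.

An element z ∈ Z(G) iff z commutes with every generator.
For example e is central: e·r = r = r·e; e·s = s = s·e.
Whereas r ∉ Z(G) since r·s = rs ≠ rs² = s·r.
Checking each of the 6 elements this way gives Z(G) = {e}, of order 1.

Answer: {e}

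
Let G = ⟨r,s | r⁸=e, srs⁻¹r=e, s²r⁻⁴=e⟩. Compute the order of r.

Compute successive powers until reaching e:
  r¹ = r, r² = r², r³ = r³, r⁴ = r⁴, r⁵ = r⁵, r⁶ = r⁶, r⁷ = r⁷, r⁸ = e.
The smallest positive k with rᵏ = e is 8.

Answer: 8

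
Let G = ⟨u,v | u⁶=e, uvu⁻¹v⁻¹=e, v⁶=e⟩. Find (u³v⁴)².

Compute successive powers of (u³v⁴), reducing at each step:
  (u³v⁴)²: (u³v⁴) · u³ = v⁴;   (v⁴) · v⁴ = v²

Answer: v²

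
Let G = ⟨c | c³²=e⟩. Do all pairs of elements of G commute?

G has a single generator, so G is cyclic and hence abelian.

Answer: Yes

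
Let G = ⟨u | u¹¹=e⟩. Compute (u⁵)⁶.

Compute successive powers of (u⁵), reducing at each step:
  (u⁵)²: (u⁵) · u⁵ = u¹⁰
  (u⁵)³: (u¹⁰) · u⁵ = u⁴
  (u⁵)⁴: (u⁴) · u⁵ = u⁹
  (u⁵)⁵: (u⁹) · u⁵ = u³
  (u⁵)⁶: (u³) · u⁵ = u⁸

Answer: u⁸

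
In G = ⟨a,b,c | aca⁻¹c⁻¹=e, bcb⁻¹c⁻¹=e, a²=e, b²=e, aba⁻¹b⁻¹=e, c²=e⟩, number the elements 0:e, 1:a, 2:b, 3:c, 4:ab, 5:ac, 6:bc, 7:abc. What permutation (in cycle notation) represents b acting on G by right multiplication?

(0 2)(1 4)(3 6)(5 7)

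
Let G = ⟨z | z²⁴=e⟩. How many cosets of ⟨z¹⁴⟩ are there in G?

First find ord(z¹⁴) by computing successive powers:
  (z¹⁴)¹ = z¹⁴, (z¹⁴)² = z⁴, (z¹⁴)³ = z¹⁸, (z¹⁴)⁴ = z⁸, (z¹⁴)⁵ = z²², (z¹⁴)⁶ = z¹², (z¹⁴)⁷ = z², (z¹⁴)⁸ = z¹⁶, (z¹⁴)⁹ = z⁶, (z¹⁴)¹⁰ = z²⁰, (z¹⁴)¹¹ = z¹⁰, (z¹⁴)¹² = e.
So |⟨z¹⁴⟩| = ord(z¹⁴) = 12. With |G| = 24, by Lagrange [G : ⟨z¹⁴⟩] = 24/12 = 2.

Answer: 2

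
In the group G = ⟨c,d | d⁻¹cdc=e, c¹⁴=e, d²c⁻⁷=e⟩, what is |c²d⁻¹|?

Compute successive powers until reaching e:
  (c²d⁻¹)¹ = c²d⁻¹, (c²d⁻¹)² = c⁷, (c²d⁻¹)³ = c²d, (c²d⁻¹)⁴ = e.
The smallest positive k with (c²d⁻¹)ᵏ = e is 4.

Answer: 4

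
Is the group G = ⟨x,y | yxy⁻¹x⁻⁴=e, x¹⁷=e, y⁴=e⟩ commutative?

x·y = xy but y·x = x⁴y, so x·y ≠ y·x and G is not abelian.

Answer: No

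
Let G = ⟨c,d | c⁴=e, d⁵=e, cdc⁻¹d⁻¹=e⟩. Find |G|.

Enumerate words in the generators, reducing via the relations: the distinct elements are
  {c, d, e, cd, c², c³, d², d³, d⁴, cd², cd³, cd⁴, c²d, c³d, c²d², c²d³, c²d⁴, c³d², c³d³, c³d⁴}.
No further products give new elements, so |G| = 20.

Answer: 20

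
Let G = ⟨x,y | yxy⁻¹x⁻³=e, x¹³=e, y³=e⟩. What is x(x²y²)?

Compute x · (x²y²) by multiplying left to right and reducing via the relations at each step:
  x · x² = x³
  (x³) · y² = x³y²

Answer: x³y²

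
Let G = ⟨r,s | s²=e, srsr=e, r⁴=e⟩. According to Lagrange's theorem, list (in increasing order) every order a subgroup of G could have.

|G| = 8 = 2³. By Lagrange's theorem the order of any subgroup divides 8; the divisors of 8 are 1, 2, 4, 8.

Answer: 1, 2, 4, 8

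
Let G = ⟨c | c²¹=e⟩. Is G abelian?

G has a single generator, so G is cyclic and hence abelian.

Answer: Yes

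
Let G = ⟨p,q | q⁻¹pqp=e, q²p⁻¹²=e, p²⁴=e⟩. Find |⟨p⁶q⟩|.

|⟨p⁶q⟩| equals the order of p⁶q. Compute successive powers until reaching e:
  (p⁶q)¹ = p⁶q, (p⁶q)² = p¹², (p⁶q)³ = p⁶q⁻¹, (p⁶q)⁴ = e.
The smallest positive k with (p⁶q)ᵏ = e is 4, so |⟨p⁶q⟩| = 4.

Answer: 4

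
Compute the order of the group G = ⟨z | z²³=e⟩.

G is generated by a single element, so G is cyclic. The relator gives z²³ = e and no smaller power is forced to be e, so the 23 powers {e, z, z², z³, z⁴, z⁵, z⁶, z⁷, z⁸, z⁹, z²², z²¹, z²⁰, z¹², z¹³, z¹¹, z¹⁰, z¹⁴, z¹⁵, z¹⁶, z¹⁷, z¹⁸, z¹⁹} are distinct. Hence |G| = 23.

Answer: 23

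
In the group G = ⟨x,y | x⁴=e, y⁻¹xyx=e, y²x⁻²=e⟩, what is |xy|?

Compute successive powers until reaching e:
  (xy)¹ = xy, (xy)² = x², (xy)³ = xy⁻¹, (xy)⁴ = e.
The smallest positive k with (xy)ᵏ = e is 4.

Answer: 4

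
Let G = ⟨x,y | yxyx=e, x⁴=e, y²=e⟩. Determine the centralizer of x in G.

⟨x⟩ ⊆ C_G(x) since powers of x commute with x; so |C_G(x)| ≥ |⟨x⟩| = 4.
By orbit–stabilizer, |C_G(x)| = |G| / |conj. class of x| = 8 / 2 = 4.
The 4 elements commuting with x are {e, x, x², x³}.

Answer: {e, x, x², x³}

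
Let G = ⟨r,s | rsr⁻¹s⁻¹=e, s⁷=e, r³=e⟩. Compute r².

Compute successive powers of r, reducing at each step:
  r²: r · r = r²

Answer: r²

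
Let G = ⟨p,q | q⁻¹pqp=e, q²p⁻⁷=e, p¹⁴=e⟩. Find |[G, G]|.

G' = [G, G] is generated by all commutators. The generator-pair commutators are: [p, q] = p².
The subgroup they normally generate is {e, p², p⁴, p⁶, p⁸, p¹⁰, p¹²}, of order 7.
Check: |G/G'| = 28/7 = 4 is the order of the abelianisation.

Answer: 7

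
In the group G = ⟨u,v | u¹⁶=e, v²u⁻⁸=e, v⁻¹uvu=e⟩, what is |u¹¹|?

Compute successive powers until reaching e:
  (u¹¹)¹ = u¹¹, (u¹¹)² = u⁶, (u¹¹)³ = u, (u¹¹)⁴ = u¹², (u¹¹)⁵ = u⁷, (u¹¹)⁶ = u², (u¹¹)⁷ = u¹³, (u¹¹)⁸ = u⁸, (u¹¹)⁹ = u³, (u¹¹)¹⁰ = u¹⁴, (u¹¹)¹¹ = u⁹, (u¹¹)¹² = u⁴, (u¹¹)¹³ = u¹⁵, (u¹¹)¹⁴ = u¹⁰, (u¹¹)¹⁵ = u⁵, (u¹¹)¹⁶ = e.
The smallest positive k with (u¹¹)ᵏ = e is 16.

Answer: 16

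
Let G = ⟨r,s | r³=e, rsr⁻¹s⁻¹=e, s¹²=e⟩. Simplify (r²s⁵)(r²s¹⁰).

Compute (r²s⁵) · (r²s¹⁰) by multiplying left to right and reducing via the relations at each step:
  (r²s⁵) · r² = rs⁵
  (rs⁵) · s¹⁰ = rs³

Answer: rs³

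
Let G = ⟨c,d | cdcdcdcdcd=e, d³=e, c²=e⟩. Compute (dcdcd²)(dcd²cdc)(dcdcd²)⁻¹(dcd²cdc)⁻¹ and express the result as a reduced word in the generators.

[(dcdcd²), (dcd²cdc)] = (dcdcd²)·(dcd²cdc)·(dcdcd²)⁻¹·(dcd²cdc)⁻¹.
  (dcdcd²) · (dcd²cdc) = d²c
  (d²c) · (dcd²cd²) = d²cdcd²cd²
  (d²cdcd²cd²) · (cd²cdcd²) = cdc

Answer: cdc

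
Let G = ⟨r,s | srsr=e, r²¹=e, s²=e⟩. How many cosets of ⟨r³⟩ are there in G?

First find ord(r³) by computing successive powers:
  (r³)¹ = r³, (r³)² = r⁶, (r³)³ = r⁹, (r³)⁴ = r¹², (r³)⁵ = r¹⁵, (r³)⁶ = r¹⁸, (r³)⁷ = e.
So |⟨r³⟩| = ord(r³) = 7. With |G| = 42, by Lagrange [G : ⟨r³⟩] = 42/7 = 6.

Answer: 6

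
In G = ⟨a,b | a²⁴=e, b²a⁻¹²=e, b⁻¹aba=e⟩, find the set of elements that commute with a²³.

⟨a²³⟩ ⊆ C_G(a²³) since powers of a²³ commute with a²³; so |C_G(a²³)| ≥ |⟨a²³⟩| = 24.
By orbit–stabilizer, |C_G(a²³)| = |G| / |conj. class of a²³| = 48 / 2 = 24.
The 24 elements commuting with a²³ are {e, a, a², a³, a⁴, a⁵, a⁶, a⁷, a⁸, a⁹, a¹⁰, a¹¹, a¹², a¹³, a¹⁴, a¹⁵, a¹⁶, a¹⁷, a¹⁸, a¹⁹, a²⁰, a²¹, a²², a²³}.

Answer: {e, a, a², a³, a⁴, a⁵, a⁶, a⁷, a⁸, a⁹, a¹⁰, a¹¹, a¹², a¹³, a¹⁴, a¹⁵, a¹⁶, a¹⁷, a¹⁸, a¹⁹, a²⁰, a²¹, a²², a²³}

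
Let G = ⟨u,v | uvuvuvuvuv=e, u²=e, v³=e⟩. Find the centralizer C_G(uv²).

⟨uv²⟩ ⊆ C_G(uv²) since powers of uv² commute with uv²; so |C_G(uv²)| ≥ |⟨uv²⟩| = 5.
By orbit–stabilizer, |C_G(uv²)| = |G| / |conj. class of uv²| = 60 / 12 = 5.
The 5 elements commuting with uv² are {e, uv², vu, vuvu, uv²uv²}.

Answer: {e, uv², vu, vuvu, uv²uv²}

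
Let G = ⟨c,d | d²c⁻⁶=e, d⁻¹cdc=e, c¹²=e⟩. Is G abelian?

c·d = cd but d·c = c⁵d⁻¹, so c·d ≠ d·c and G is not abelian.

Answer: No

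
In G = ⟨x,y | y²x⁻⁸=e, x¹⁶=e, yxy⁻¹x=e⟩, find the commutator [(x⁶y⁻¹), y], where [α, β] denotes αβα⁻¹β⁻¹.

[(x⁶y⁻¹), y] = (x⁶y⁻¹)·y·(x⁶y⁻¹)⁻¹·y⁻¹.
  (x⁶y⁻¹) · y = x⁶
  (x⁶) · (x⁶y) = x⁴y⁻¹
  (x⁴y⁻¹) · (y⁻¹) = x¹²

Answer: x¹²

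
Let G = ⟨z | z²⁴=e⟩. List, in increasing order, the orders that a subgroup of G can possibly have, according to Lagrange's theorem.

|G| = 24 = 2³ · 3. By Lagrange's theorem the order of any subgroup divides 24; the divisors of 24 are 1, 2, 3, 4, 6, 8, 12, 24.

Answer: 1, 2, 3, 4, 6, 8, 12, 24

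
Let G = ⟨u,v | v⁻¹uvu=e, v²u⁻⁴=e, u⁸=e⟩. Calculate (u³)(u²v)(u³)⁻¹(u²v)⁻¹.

[(u³), (u²v)] = (u³)·(u²v)·(u³)⁻¹·(u²v)⁻¹.
  (u³) · (u²v) = uv⁻¹
  (uv⁻¹) · (u⁵) = v
  v · (u²v⁻¹) = u⁶

Answer: u⁶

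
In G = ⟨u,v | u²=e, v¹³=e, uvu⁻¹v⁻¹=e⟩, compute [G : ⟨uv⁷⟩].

First find ord(uv⁷) by computing successive powers:
  (uv⁷)¹ = uv⁷, (uv⁷)² = v, (uv⁷)³ = uv⁸, (uv⁷)⁴ = v², (uv⁷)⁵ = uv⁹, (uv⁷)⁶ = v³, (uv⁷)⁷ = uv¹⁰, (uv⁷)⁸ = v⁴, (uv⁷)⁹ = uv¹¹, (uv⁷)¹⁰ = v⁵, (uv⁷)¹¹ = uv¹², (uv⁷)¹² = v⁶, (uv⁷)¹³ = u, (uv⁷)¹⁴ = v⁷, (uv⁷)¹⁵ = uv, (uv⁷)¹⁶ = v⁸, (uv⁷)¹⁷ = uv², (uv⁷)¹⁸ = v⁹, (uv⁷)¹⁹ = uv³, (uv⁷)²⁰ = v¹⁰, (uv⁷)²¹ = uv⁴, (uv⁷)²² = v¹¹, (uv⁷)²³ = uv⁵, (uv⁷)²⁴ = v¹², (uv⁷)²⁵ = uv⁶, (uv⁷)²⁶ = e.
So |⟨uv⁷⟩| = ord(uv⁷) = 26. With |G| = 26, by Lagrange [G : ⟨uv⁷⟩] = 26/26 = 1.

Answer: 1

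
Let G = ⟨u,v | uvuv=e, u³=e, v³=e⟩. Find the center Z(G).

An element z ∈ Z(G) iff z commutes with every generator.
For example e is central: e·u = u = u·e; e·v = v = v·e.
Whereas u ∉ Z(G) since u·v = uv ≠ u²v² = v·u.
Checking each of the 12 elements this way gives Z(G) = {e}, of order 1.

Answer: {e}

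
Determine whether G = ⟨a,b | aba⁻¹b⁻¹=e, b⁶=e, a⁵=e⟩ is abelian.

Each pair of generators commutes: a·b = ab = b·a. Since the generators pairwise commute, every element of G commutes with every other, so G is abelian.

Answer: Yes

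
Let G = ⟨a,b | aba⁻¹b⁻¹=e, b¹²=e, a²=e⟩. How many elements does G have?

Enumerate words in the generators, reducing via the relations: the distinct elements are
  {a, b, e, ab, b², b³, b⁴, b⁵, b⁶, b⁷, b⁸, b⁹, ab², ab³, ab⁴, ab⁵, ab⁶, ab⁷, ab⁸, ab⁹, b¹¹, b¹⁰, ab¹¹, ab¹⁰}.
No further products give new elements, so |G| = 24.

Answer: 24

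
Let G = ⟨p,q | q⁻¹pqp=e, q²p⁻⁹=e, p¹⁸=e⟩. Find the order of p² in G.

Compute successive powers until reaching e:
  (p²)¹ = p², (p²)² = p⁴, (p²)³ = p⁶, (p²)⁴ = p⁸, (p²)⁵ = p¹⁰, (p²)⁶ = p¹², (p²)⁷ = p¹⁴, (p²)⁸ = p¹⁶, (p²)⁹ = e.
The smallest positive k with (p²)ᵏ = e is 9.

Answer: 9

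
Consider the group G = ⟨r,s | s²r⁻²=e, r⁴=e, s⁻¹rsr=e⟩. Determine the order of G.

Enumerate words in the generators, reducing via the relations: the distinct elements are
  {e, r, s, rs, r², r³, s⁻¹, rs⁻¹}.
No further products give new elements, so |G| = 8.

Answer: 8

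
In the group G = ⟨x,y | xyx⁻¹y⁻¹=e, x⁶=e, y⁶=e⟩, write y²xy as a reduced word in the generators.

Multiply left to right, reducing at each step:
  (y²) · x = xy²
  (xy²) · y = xy³

Answer: xy³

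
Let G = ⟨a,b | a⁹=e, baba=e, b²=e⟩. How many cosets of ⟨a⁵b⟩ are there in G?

First find ord(a⁵b) by computing successive powers:
  (a⁵b)¹ = a⁵b, (a⁵b)² = e.
So |⟨a⁵b⟩| = ord(a⁵b) = 2. With |G| = 18, by Lagrange [G : ⟨a⁵b⟩] = 18/2 = 9.

Answer: 9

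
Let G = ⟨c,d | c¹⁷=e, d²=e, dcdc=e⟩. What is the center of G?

An element z ∈ Z(G) iff z commutes with every generator.
For example e is central: e·c = c = c·e; e·d = d = d·e.
Whereas c ∉ Z(G) since c·d = cd ≠ c¹⁶d = d·c.
Checking each of the 34 elements this way gives Z(G) = {e}, of order 1.

Answer: {e}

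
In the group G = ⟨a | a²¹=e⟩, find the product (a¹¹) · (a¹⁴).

Compute (a¹¹) · (a¹⁴) by multiplying left to right and reducing via the relations at each step:
  (a¹¹) · a¹⁴ = a⁴

Answer: a⁴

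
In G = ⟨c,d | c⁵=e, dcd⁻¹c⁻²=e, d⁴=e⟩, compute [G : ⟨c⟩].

First find ord(c) by computing successive powers:
  c¹ = c, c² = c², c³ = c³, c⁴ = c⁴, c⁵ = e.
So |⟨c⟩| = ord(c) = 5. With |G| = 20, by Lagrange [G : ⟨c⟩] = 20/5 = 4.

Answer: 4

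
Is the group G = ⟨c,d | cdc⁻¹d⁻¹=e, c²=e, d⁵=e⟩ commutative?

Each pair of generators commutes: c·d = cd = d·c. Since the generators pairwise commute, every element of G commutes with every other, so G is abelian.

Answer: Yes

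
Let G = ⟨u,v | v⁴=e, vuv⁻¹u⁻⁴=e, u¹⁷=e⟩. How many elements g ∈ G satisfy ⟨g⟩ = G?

⟨g⟩ = G would require ord(g) = |G| = 68, but the maximum element order in G is 17 < 68. So G is not cyclic and no single element generates it: the count is 0.

Answer: 0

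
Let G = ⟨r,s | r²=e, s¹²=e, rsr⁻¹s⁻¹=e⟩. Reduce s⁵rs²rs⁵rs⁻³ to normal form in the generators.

Multiply left to right, reducing at each step:
  (s⁵) · r = rs⁵
  (rs⁵) · s² = rs⁷
  (rs⁷) · r = s⁷
  (s⁷) · s⁵ = e
  e · r = r
  r · s⁻³ = rs⁹

Answer: rs⁹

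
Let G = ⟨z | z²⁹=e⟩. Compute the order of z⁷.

Compute successive powers until reaching e:
  (z⁷)¹ = z⁷, (z⁷)² = z¹⁴, (z⁷)³ = z²¹, (z⁷)⁴ = z²⁸, (z⁷)⁵ = z⁶, (z⁷)⁶ = z¹³, (z⁷)⁷ = z²⁰, (z⁷)⁸ = z²⁷, (z⁷)⁹ = z⁵, (z⁷)¹⁰ = z¹², (z⁷)¹¹ = z¹⁹, (z⁷)¹² = z²⁶, (z⁷)¹³ = z⁴, (z⁷)¹⁴ = z¹¹, (z⁷)¹⁵ = z¹⁸, (z⁷)¹⁶ = z²⁵, (z⁷)¹⁷ = z³, (z⁷)¹⁸ = z¹⁰, (z⁷)¹⁹ = z¹⁷, (z⁷)²⁰ = z²⁴, (z⁷)²¹ = z², (z⁷)²² = z⁹, (z⁷)²³ = z¹⁶, (z⁷)²⁴ = z²³, (z⁷)²⁵ = z, (z⁷)²⁶ = z⁸, (z⁷)²⁷ = z¹⁵, (z⁷)²⁸ = z²², (z⁷)²⁹ = e.
The smallest positive k with (z⁷)ᵏ = e is 29.

Answer: 29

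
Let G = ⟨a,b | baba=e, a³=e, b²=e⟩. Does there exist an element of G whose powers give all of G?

Every cyclic group is abelian. But a·b = ab while b·a = a²b, so a·b ≠ b·a and G is not abelian. Hence G is not cyclic.

Answer: No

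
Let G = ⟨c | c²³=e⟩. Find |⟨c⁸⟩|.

|⟨c⁸⟩| equals the order of c⁸. Compute successive powers until reaching e:
  (c⁸)¹ = c⁸, (c⁸)² = c¹⁶, (c⁸)³ = c, (c⁸)⁴ = c⁹, (c⁸)⁵ = c¹⁷, (c⁸)⁶ = c², (c⁸)⁷ = c¹⁰, (c⁸)⁸ = c¹⁸, (c⁸)⁹ = c³, (c⁸)¹⁰ = c¹¹, (c⁸)¹¹ = c¹⁹, (c⁸)¹² = c⁴, (c⁸)¹³ = c¹², (c⁸)¹⁴ = c²⁰, (c⁸)¹⁵ = c⁵, (c⁸)¹⁶ = c¹³, (c⁸)¹⁷ = c²¹, (c⁸)¹⁸ = c⁶, (c⁸)¹⁹ = c¹⁴, (c⁸)²⁰ = c²², (c⁸)²¹ = c⁷, (c⁸)²² = c¹⁵, (c⁸)²³ = e.
The smallest positive k with (c⁸)ᵏ = e is 23, so |⟨c⁸⟩| = 23.

Answer: 23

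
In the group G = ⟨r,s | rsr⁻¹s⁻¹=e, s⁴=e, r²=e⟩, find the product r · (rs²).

Compute r · (rs²) by multiplying left to right and reducing via the relations at each step:
  r · r = e
  e · s² = s²

Answer: s²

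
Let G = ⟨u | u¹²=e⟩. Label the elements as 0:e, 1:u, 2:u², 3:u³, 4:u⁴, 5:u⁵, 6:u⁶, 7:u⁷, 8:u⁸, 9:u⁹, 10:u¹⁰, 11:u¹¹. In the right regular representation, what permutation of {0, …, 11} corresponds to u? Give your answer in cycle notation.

(0 1 2 3 4 5 6 7 8 9 10 11)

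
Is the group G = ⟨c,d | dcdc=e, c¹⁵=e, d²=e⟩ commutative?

c·d = cd but d·c = c¹⁴d, so c·d ≠ d·c and G is not abelian.

Answer: No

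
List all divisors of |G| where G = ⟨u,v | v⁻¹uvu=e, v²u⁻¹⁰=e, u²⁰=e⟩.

|G| = 40 = 2³ · 5. By Lagrange's theorem the order of any subgroup divides 40; the divisors of 40 are 1, 2, 4, 5, 8, 10, 20, 40.

Answer: 1, 2, 4, 5, 8, 10, 20, 40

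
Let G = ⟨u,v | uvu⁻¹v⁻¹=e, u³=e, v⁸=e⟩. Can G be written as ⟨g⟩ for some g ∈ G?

|G| = 24. The element uv has order 24 (its powers give 24 distinct elements), so ⟨uv⟩ = G and G is cyclic.

Answer: Yes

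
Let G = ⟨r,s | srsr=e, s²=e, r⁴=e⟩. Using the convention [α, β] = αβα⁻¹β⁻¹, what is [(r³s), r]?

[(r³s), r] = (r³s)·r·(r³s)⁻¹·r⁻¹.
  (r³s) · r = r²s
  (r²s) · (r³s) = r³
  (r³) · (r³) = r²

Answer: r²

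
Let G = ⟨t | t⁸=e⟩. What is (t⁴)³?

Compute successive powers of (t⁴), reducing at each step:
  (t⁴)²: (t⁴) · t⁴ = e
  (t⁴)³: e · t⁴ = t⁴

Answer: t⁴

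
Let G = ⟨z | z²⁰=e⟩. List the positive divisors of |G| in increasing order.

|G| = 20 = 2² · 5. By Lagrange's theorem the order of any subgroup divides 20; the divisors of 20 are 1, 2, 4, 5, 10, 20.

Answer: 1, 2, 4, 5, 10, 20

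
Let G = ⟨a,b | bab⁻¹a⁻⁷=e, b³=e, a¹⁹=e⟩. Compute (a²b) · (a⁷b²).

Compute (a²b) · (a⁷b²) by multiplying left to right and reducing via the relations at each step:
  (a²b) · a⁷ = a¹³b
  (a¹³b) · b² = a¹³

Answer: a¹³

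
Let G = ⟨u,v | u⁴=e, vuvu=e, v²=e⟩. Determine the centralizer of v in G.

⟨v⟩ ⊆ C_G(v) since powers of v commute with v; so |C_G(v)| ≥ |⟨v⟩| = 2.
By orbit–stabilizer, |C_G(v)| = |G| / |conj. class of v| = 8 / 2 = 4.
The 4 elements commuting with v are {e, u², v, u²v}.

Answer: {e, u², v, u²v}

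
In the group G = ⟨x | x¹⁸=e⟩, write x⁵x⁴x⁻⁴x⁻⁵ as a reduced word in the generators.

Multiply left to right, reducing at each step:
  (x⁵) · x⁴ = x⁹
  (x⁹) · x⁻⁴ = x⁵
  (x⁵) · x⁻⁵ = e

Answer: e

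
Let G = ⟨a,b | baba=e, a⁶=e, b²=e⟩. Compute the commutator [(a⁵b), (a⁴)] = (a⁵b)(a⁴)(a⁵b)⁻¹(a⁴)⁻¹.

[(a⁵b), (a⁴)] = (a⁵b)·(a⁴)·(a⁵b)⁻¹·(a⁴)⁻¹.
  (a⁵b) · (a⁴) = ab
  (ab) · (a⁵b) = a²
  (a²) · (a²) = a⁴

Answer: a⁴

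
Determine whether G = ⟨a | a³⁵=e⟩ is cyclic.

|G| = 35. The element a has order 35 (its powers give 35 distinct elements), so ⟨a⟩ = G and G is cyclic.

Answer: Yes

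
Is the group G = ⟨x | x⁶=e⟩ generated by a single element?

|G| = 6. The element x has order 6 (its powers give 6 distinct elements), so ⟨x⟩ = G and G is cyclic.

Answer: Yes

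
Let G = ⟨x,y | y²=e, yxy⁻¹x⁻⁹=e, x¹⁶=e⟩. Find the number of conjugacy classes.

The conjugacy classes (representative and size) are:
  [e] (size 1), [x⁹] (size 2), [x²] (size 1), [x³] (size 2), [x⁴] (size 1), [x¹³] (size 2), [x⁶] (size 1), [x¹⁵] (size 2), [x⁸] (size 1), [x¹⁰] (size 1), [x¹²] (size 1), [x¹⁴] (size 1), [y] (size 2), [xy] (size 2), [x²y] (size 2), [x¹¹y] (size 2), [x⁴y] (size 2), [x¹³y] (size 2), [x¹⁴y] (size 2), [x¹⁵y] (size 2).
Class equation: 1 + 2 + 1 + 2 + 1 + 2 + 1 + 2 + 1 + 1 + 1 + 1 + 2 + 2 + 2 + 2 + 2 + 2 + 2 + 2 = 32 = |G|. So G has 20 conjugacy classes.

Answer: 20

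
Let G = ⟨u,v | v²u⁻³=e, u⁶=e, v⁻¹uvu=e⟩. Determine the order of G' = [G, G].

G' = [G, G] is generated by all commutators. The generator-pair commutators are: [u, v] = u².
The subgroup they normally generate is {e, u², u⁴}, of order 3.
Check: |G/G'| = 12/3 = 4 is the order of the abelianisation.

Answer: 3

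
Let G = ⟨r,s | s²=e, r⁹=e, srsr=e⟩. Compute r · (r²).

Compute r · (r²) by multiplying left to right and reducing via the relations at each step:
  r · r² = r³

Answer: r³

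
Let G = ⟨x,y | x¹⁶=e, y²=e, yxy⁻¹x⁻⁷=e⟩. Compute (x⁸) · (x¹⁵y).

Compute (x⁸) · (x¹⁵y) by multiplying left to right and reducing via the relations at each step:
  (x⁸) · x¹⁵ = x⁷
  (x⁷) · y = x⁷y

Answer: x⁷y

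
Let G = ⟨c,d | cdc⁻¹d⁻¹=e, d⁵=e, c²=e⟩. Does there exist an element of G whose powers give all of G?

|G| = 10. The element cd has order 10 (its powers give 10 distinct elements), so ⟨cd⟩ = G and G is cyclic.

Answer: Yes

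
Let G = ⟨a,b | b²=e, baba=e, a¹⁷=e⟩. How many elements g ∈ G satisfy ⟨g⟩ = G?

⟨g⟩ = G would require ord(g) = |G| = 34, but the maximum element order in G is 17 < 34. So G is not cyclic and no single element generates it: the count is 0.

Answer: 0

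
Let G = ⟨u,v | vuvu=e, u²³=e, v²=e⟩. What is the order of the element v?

Compute successive powers until reaching e:
  v¹ = v, v² = e.
The smallest positive k with vᵏ = e is 2.

Answer: 2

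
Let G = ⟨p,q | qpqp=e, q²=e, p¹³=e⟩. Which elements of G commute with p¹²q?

⟨p¹²q⟩ ⊆ C_G(p¹²q) since powers of p¹²q commute with p¹²q; so |C_G(p¹²q)| ≥ |⟨p¹²q⟩| = 2.
By orbit–stabilizer, |C_G(p¹²q)| = |G| / |conj. class of p¹²q| = 26 / 13 = 2.
The 2 elements commuting with p¹²q are {e, p¹²q}.

Answer: {e, p¹²q}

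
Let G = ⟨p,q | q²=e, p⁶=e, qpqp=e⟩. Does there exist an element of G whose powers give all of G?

Every cyclic group is abelian. But p·q = pq while q·p = p⁵q, so p·q ≠ q·p and G is not abelian. Hence G is not cyclic.

Answer: No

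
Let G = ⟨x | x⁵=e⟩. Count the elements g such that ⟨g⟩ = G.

G is cyclic of order 5. An element generates G iff its order is 5, and a cyclic group of order 5 has exactly φ(5) = 4 such elements.

Answer: 4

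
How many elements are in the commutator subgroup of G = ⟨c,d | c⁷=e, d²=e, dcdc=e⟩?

G' = [G, G] is generated by all commutators. The generator-pair commutators are: [c, d] = c².
The subgroup they normally generate is {e, c, c², c³, c⁴, c⁵, c⁶}, of order 7.
Check: |G/G'| = 14/7 = 2 is the order of the abelianisation.

Answer: 7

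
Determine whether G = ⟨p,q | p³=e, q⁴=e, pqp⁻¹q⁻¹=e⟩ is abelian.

Each pair of generators commutes: p·q = pq = q·p. Since the generators pairwise commute, every element of G commutes with every other, so G is abelian.

Answer: Yes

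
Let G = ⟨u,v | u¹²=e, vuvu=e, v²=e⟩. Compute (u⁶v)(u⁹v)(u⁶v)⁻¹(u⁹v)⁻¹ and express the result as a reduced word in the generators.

[(u⁶v), (u⁹v)] = (u⁶v)·(u⁹v)·(u⁶v)⁻¹·(u⁹v)⁻¹.
  (u⁶v) · (u⁹v) = u⁹
  (u⁹) · (u⁶v) = u³v
  (u³v) · (u⁹v) = u⁶

Answer: u⁶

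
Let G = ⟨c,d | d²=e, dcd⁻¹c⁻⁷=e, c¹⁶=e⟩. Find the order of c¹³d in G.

Compute successive powers until reaching e:
  (c¹³d)¹ = c¹³d, (c¹³d)² = c⁸, (c¹³d)³ = c⁵d, (c¹³d)⁴ = e.
The smallest positive k with (c¹³d)ᵏ = e is 4.

Answer: 4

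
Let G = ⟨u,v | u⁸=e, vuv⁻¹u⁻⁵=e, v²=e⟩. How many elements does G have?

Enumerate words in the generators, reducing via the relations: the distinct elements are
  {e, u, v, uv, u², u³, u⁴, u⁵, u⁶, u⁷, u²v, u³v, u⁴v, u⁵v, u⁶v, u⁷v}.
No further products give new elements, so |G| = 16.

Answer: 16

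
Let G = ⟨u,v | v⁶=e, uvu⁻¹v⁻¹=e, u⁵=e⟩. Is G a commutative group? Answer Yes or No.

Each pair of generators commutes: u·v = uv = v·u. Since the generators pairwise commute, every element of G commutes with every other, so G is abelian.

Answer: Yes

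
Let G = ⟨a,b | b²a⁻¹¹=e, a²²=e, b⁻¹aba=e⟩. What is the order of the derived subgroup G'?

G' = [G, G] is generated by all commutators. The generator-pair commutators are: [a, b] = a².
The subgroup they normally generate is {e, a², a⁴, a⁶, a⁸, a¹⁰, a¹², a¹⁴, a¹⁶, a¹⁸, a²⁰}, of order 11.
Check: |G/G'| = 44/11 = 4 is the order of the abelianisation.

Answer: 11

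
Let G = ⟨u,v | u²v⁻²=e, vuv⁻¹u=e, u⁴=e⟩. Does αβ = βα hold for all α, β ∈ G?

u·v = uv but v·u = uv⁻¹, so u·v ≠ v·u and G is not abelian.

Answer: No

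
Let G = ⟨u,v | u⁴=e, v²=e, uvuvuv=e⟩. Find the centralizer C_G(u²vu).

⟨u²vu⟩ ⊆ C_G(u²vu) since powers of u²vu commute with u²vu; so |C_G(u²vu)| ≥ |⟨u²vu⟩| = 3.
By orbit–stabilizer, |C_G(u²vu)| = |G| / |conj. class of u²vu| = 24 / 8 = 3.
The 3 elements commuting with u²vu are {e, u²vu, u³vu²}.

Answer: {e, u²vu, u³vu²}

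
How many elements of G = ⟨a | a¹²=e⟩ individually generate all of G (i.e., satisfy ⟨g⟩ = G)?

G is cyclic of order 12. An element generates G iff its order is 12, and a cyclic group of order 12 has exactly φ(12) = 4 such elements.

Answer: 4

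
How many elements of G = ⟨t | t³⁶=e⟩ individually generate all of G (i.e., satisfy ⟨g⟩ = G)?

G is cyclic of order 36. An element generates G iff its order is 36, and a cyclic group of order 36 has exactly φ(36) = 12 such elements.

Answer: 12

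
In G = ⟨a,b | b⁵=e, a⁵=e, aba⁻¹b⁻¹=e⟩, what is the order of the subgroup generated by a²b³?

|⟨a²b³⟩| equals the order of a²b³. Compute successive powers until reaching e:
  (a²b³)¹ = a²b³, (a²b³)² = a⁴b, (a²b³)³ = ab⁴, (a²b³)⁴ = a³b², (a²b³)⁵ = e.
The smallest positive k with (a²b³)ᵏ = e is 5, so |⟨a²b³⟩| = 5.

Answer: 5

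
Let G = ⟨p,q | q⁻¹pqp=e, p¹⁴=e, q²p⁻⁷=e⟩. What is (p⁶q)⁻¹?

The order of (p⁶q) is 4 (smallest k with (p⁶q)ᵏ = e), so (p⁶q)⁻¹ = (p⁶q)³ = p⁶q⁻¹.
Check: (p⁶q) · (p⁶q⁻¹) → (p⁶q) · p⁶ = q;   q · q⁻¹ = e, giving e as required.

Answer: p⁶q⁻¹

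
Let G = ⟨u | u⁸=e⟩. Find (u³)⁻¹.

The order of (u³) is 8 (smallest k with (u³)ᵏ = e), so (u³)⁻¹ = (u³)⁷ = u⁵.
Check: (u³) · (u⁵) → (u³) · u⁵ = e, giving e as required.

Answer: u⁵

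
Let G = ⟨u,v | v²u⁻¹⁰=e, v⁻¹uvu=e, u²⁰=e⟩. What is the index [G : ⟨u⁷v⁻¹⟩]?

First find ord(u⁷v⁻¹) by computing successive powers:
  (u⁷v⁻¹)¹ = u⁷v⁻¹, (u⁷v⁻¹)² = u¹⁰, (u⁷v⁻¹)³ = u⁷v, (u⁷v⁻¹)⁴ = e.
So |⟨u⁷v⁻¹⟩| = ord(u⁷v⁻¹) = 4. With |G| = 40, by Lagrange [G : ⟨u⁷v⁻¹⟩] = 40/4 = 10.

Answer: 10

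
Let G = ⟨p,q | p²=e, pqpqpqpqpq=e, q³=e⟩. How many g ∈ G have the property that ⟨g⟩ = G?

⟨g⟩ = G would require ord(g) = |G| = 60, but the maximum element order in G is 5 < 60. So G is not cyclic and no single element generates it: the count is 0.

Answer: 0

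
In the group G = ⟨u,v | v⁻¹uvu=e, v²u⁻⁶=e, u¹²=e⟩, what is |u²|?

Compute successive powers until reaching e:
  (u²)¹ = u², (u²)² = u⁴, (u²)³ = u⁶, (u²)⁴ = u⁸, (u²)⁵ = u¹⁰, (u²)⁶ = e.
The smallest positive k with (u²)ᵏ = e is 6.

Answer: 6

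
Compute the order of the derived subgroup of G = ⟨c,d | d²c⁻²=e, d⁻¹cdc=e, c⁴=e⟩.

G' = [G, G] is generated by all commutators. The generator-pair commutators are: [c, d] = c².
The subgroup they normally generate is {e, c²}, of order 2.
Check: |G/G'| = 8/2 = 4 is the order of the abelianisation.

Answer: 2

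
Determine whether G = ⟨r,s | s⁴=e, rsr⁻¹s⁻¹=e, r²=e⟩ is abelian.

Each pair of generators commutes: r·s = rs = s·r. Since the generators pairwise commute, every element of G commutes with every other, so G is abelian.

Answer: Yes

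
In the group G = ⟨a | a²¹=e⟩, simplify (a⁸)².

Compute successive powers of (a⁸), reducing at each step:
  (a⁸)²: (a⁸) · a⁸ = a¹⁶

Answer: a¹⁶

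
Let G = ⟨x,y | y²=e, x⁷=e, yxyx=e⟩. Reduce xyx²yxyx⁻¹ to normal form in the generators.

Multiply left to right, reducing at each step:
  x · y = xy
  (xy) · x² = x⁶y
  (x⁶y) · y = x⁶
  (x⁶) · x = e
  e · y = y
  y · x⁻¹ = xy

Answer: xy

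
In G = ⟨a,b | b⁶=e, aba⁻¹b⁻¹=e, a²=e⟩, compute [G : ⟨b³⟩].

First find ord(b³) by computing successive powers:
  (b³)¹ = b³, (b³)² = e.
So |⟨b³⟩| = ord(b³) = 2. With |G| = 12, by Lagrange [G : ⟨b³⟩] = 12/2 = 6.

Answer: 6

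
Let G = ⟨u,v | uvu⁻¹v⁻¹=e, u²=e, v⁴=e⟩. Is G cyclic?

|G| = 8, but the maximum element order in G is 4 < 8. No single element generates all of G, so G is not cyclic.

Answer: No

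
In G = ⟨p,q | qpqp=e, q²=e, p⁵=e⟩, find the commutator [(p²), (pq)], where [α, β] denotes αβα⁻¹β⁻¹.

[(p²), (pq)] = (p²)·(pq)·(p²)⁻¹·(pq)⁻¹.
  (p²) · (pq) = p³q
  (p³q) · (p³) = q
  q · (pq) = p⁴

Answer: p⁴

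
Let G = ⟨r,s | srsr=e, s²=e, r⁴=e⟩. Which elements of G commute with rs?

⟨rs⟩ ⊆ C_G(rs) since powers of rs commute with rs; so |C_G(rs)| ≥ |⟨rs⟩| = 2.
By orbit–stabilizer, |C_G(rs)| = |G| / |conj. class of rs| = 8 / 2 = 4.
The 4 elements commuting with rs are {e, r², r³s, rs}.

Answer: {e, r², r³s, rs}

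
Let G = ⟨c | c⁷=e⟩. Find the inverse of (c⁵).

The order of (c⁵) is 7 (smallest k with (c⁵)ᵏ = e), so (c⁵)⁻¹ = (c⁵)⁶ = c².
Check: (c⁵) · (c²) → (c⁵) · c² = e, giving e as required.

Answer: c²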